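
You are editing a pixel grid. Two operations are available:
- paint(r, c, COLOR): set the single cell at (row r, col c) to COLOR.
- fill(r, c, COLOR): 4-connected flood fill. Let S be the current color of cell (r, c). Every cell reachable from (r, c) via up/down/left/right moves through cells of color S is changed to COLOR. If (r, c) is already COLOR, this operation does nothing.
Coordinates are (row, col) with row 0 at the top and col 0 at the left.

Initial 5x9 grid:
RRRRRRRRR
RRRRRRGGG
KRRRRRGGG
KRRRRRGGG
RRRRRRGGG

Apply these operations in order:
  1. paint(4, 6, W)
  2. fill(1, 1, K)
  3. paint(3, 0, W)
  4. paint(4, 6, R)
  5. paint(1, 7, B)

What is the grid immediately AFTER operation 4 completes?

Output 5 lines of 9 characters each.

After op 1 paint(4,6,W):
RRRRRRRRR
RRRRRRGGG
KRRRRRGGG
KRRRRRGGG
RRRRRRWGG
After op 2 fill(1,1,K) [31 cells changed]:
KKKKKKKKK
KKKKKKGGG
KKKKKKGGG
KKKKKKGGG
KKKKKKWGG
After op 3 paint(3,0,W):
KKKKKKKKK
KKKKKKGGG
KKKKKKGGG
WKKKKKGGG
KKKKKKWGG
After op 4 paint(4,6,R):
KKKKKKKKK
KKKKKKGGG
KKKKKKGGG
WKKKKKGGG
KKKKKKRGG

Answer: KKKKKKKKK
KKKKKKGGG
KKKKKKGGG
WKKKKKGGG
KKKKKKRGG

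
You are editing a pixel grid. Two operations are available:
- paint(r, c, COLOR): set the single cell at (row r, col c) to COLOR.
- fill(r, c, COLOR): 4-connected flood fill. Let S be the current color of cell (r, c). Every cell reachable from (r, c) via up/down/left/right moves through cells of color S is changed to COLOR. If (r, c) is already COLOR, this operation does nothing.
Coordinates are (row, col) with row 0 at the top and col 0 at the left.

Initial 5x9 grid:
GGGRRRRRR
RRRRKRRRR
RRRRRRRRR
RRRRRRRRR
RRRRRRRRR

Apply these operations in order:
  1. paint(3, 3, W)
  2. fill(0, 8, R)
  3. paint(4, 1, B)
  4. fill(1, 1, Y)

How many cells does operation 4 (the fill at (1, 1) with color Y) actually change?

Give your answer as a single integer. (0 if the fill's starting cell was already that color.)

After op 1 paint(3,3,W):
GGGRRRRRR
RRRRKRRRR
RRRRRRRRR
RRRWRRRRR
RRRRRRRRR
After op 2 fill(0,8,R) [0 cells changed]:
GGGRRRRRR
RRRRKRRRR
RRRRRRRRR
RRRWRRRRR
RRRRRRRRR
After op 3 paint(4,1,B):
GGGRRRRRR
RRRRKRRRR
RRRRRRRRR
RRRWRRRRR
RBRRRRRRR
After op 4 fill(1,1,Y) [39 cells changed]:
GGGYYYYYY
YYYYKYYYY
YYYYYYYYY
YYYWYYYYY
YBYYYYYYY

Answer: 39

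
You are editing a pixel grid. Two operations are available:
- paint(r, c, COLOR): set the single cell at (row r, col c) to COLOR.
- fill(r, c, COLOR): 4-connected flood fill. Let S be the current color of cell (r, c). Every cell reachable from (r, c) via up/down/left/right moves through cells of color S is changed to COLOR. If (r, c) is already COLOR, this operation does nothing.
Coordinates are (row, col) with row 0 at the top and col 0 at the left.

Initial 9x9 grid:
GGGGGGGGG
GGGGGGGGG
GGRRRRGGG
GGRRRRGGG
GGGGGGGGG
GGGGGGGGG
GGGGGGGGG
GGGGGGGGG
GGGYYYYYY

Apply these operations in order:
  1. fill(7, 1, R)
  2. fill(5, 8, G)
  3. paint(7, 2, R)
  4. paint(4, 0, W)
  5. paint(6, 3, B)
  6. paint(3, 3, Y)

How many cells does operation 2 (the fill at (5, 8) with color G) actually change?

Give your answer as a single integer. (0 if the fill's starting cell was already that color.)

After op 1 fill(7,1,R) [67 cells changed]:
RRRRRRRRR
RRRRRRRRR
RRRRRRRRR
RRRRRRRRR
RRRRRRRRR
RRRRRRRRR
RRRRRRRRR
RRRRRRRRR
RRRYYYYYY
After op 2 fill(5,8,G) [75 cells changed]:
GGGGGGGGG
GGGGGGGGG
GGGGGGGGG
GGGGGGGGG
GGGGGGGGG
GGGGGGGGG
GGGGGGGGG
GGGGGGGGG
GGGYYYYYY

Answer: 75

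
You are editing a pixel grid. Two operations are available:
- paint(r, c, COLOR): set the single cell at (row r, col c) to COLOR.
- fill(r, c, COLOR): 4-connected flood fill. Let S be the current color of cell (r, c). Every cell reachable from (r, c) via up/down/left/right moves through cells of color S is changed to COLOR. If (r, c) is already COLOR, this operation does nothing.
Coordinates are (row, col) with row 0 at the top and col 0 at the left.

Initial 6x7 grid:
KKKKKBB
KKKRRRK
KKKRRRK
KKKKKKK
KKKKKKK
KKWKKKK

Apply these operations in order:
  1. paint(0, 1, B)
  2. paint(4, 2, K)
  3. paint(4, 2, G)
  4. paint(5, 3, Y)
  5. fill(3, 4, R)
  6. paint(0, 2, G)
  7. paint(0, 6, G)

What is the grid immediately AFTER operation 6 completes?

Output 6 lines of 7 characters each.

After op 1 paint(0,1,B):
KBKKKBB
KKKRRRK
KKKRRRK
KKKKKKK
KKKKKKK
KKWKKKK
After op 2 paint(4,2,K):
KBKKKBB
KKKRRRK
KKKRRRK
KKKKKKK
KKKKKKK
KKWKKKK
After op 3 paint(4,2,G):
KBKKKBB
KKKRRRK
KKKRRRK
KKKKKKK
KKGKKKK
KKWKKKK
After op 4 paint(5,3,Y):
KBKKKBB
KKKRRRK
KKKRRRK
KKKKKKK
KKGKKKK
KKWYKKK
After op 5 fill(3,4,R) [30 cells changed]:
RBRRRBB
RRRRRRR
RRRRRRR
RRRRRRR
RRGRRRR
RRWYRRR
After op 6 paint(0,2,G):
RBGRRBB
RRRRRRR
RRRRRRR
RRRRRRR
RRGRRRR
RRWYRRR

Answer: RBGRRBB
RRRRRRR
RRRRRRR
RRRRRRR
RRGRRRR
RRWYRRR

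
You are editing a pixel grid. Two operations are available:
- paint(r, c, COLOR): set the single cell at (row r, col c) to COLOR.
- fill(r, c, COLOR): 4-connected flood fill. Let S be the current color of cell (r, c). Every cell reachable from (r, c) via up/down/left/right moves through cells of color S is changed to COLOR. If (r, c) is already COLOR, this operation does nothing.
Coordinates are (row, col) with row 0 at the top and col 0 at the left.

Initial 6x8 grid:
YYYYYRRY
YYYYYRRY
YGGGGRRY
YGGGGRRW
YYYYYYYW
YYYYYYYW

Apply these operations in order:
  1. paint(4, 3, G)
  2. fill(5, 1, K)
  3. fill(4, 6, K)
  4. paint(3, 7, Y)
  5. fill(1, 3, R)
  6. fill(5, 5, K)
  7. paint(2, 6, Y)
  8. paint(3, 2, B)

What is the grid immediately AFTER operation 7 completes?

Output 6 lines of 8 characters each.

Answer: KKKKKKKY
KKKKKKKY
KGGGGKYY
KGGGGKKY
KKKGKKKW
KKKKKKKW

Derivation:
After op 1 paint(4,3,G):
YYYYYRRY
YYYYYRRY
YGGGGRRY
YGGGGRRW
YYYGYYYW
YYYYYYYW
After op 2 fill(5,1,K) [25 cells changed]:
KKKKKRRY
KKKKKRRY
KGGGGRRY
KGGGGRRW
KKKGKKKW
KKKKKKKW
After op 3 fill(4,6,K) [0 cells changed]:
KKKKKRRY
KKKKKRRY
KGGGGRRY
KGGGGRRW
KKKGKKKW
KKKKKKKW
After op 4 paint(3,7,Y):
KKKKKRRY
KKKKKRRY
KGGGGRRY
KGGGGRRY
KKKGKKKW
KKKKKKKW
After op 5 fill(1,3,R) [25 cells changed]:
RRRRRRRY
RRRRRRRY
RGGGGRRY
RGGGGRRY
RRRGRRRW
RRRRRRRW
After op 6 fill(5,5,K) [33 cells changed]:
KKKKKKKY
KKKKKKKY
KGGGGKKY
KGGGGKKY
KKKGKKKW
KKKKKKKW
After op 7 paint(2,6,Y):
KKKKKKKY
KKKKKKKY
KGGGGKYY
KGGGGKKY
KKKGKKKW
KKKKKKKW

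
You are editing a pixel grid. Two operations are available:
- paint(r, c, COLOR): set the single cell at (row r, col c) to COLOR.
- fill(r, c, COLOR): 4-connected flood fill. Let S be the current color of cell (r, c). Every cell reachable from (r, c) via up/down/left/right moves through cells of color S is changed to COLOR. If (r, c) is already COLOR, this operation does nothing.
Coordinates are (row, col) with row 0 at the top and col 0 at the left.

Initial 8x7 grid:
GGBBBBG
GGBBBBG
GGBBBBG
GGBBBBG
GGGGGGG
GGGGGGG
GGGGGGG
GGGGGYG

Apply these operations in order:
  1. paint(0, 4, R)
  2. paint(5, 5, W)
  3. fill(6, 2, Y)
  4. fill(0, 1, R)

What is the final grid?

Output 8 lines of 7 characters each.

After op 1 paint(0,4,R):
GGBBRBG
GGBBBBG
GGBBBBG
GGBBBBG
GGGGGGG
GGGGGGG
GGGGGGG
GGGGGYG
After op 2 paint(5,5,W):
GGBBRBG
GGBBBBG
GGBBBBG
GGBBBBG
GGGGGGG
GGGGGWG
GGGGGGG
GGGGGYG
After op 3 fill(6,2,Y) [38 cells changed]:
YYBBRBY
YYBBBBY
YYBBBBY
YYBBBBY
YYYYYYY
YYYYYWY
YYYYYYY
YYYYYYY
After op 4 fill(0,1,R) [39 cells changed]:
RRBBRBR
RRBBBBR
RRBBBBR
RRBBBBR
RRRRRRR
RRRRRWR
RRRRRRR
RRRRRRR

Answer: RRBBRBR
RRBBBBR
RRBBBBR
RRBBBBR
RRRRRRR
RRRRRWR
RRRRRRR
RRRRRRR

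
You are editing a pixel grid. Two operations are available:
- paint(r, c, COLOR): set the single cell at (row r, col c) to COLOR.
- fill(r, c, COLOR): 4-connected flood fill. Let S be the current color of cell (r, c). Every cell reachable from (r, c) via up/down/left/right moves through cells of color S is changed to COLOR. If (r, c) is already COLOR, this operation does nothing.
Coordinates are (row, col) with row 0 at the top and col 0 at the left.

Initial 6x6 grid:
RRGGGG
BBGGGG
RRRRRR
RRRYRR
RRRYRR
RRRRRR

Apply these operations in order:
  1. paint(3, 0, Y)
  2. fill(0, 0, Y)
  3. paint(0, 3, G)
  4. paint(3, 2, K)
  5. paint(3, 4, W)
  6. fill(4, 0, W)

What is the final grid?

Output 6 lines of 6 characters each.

Answer: YYGGGG
BBGGGG
WWWWWW
YWKYWW
WWWYWW
WWWWWW

Derivation:
After op 1 paint(3,0,Y):
RRGGGG
BBGGGG
RRRRRR
YRRYRR
RRRYRR
RRRRRR
After op 2 fill(0,0,Y) [2 cells changed]:
YYGGGG
BBGGGG
RRRRRR
YRRYRR
RRRYRR
RRRRRR
After op 3 paint(0,3,G):
YYGGGG
BBGGGG
RRRRRR
YRRYRR
RRRYRR
RRRRRR
After op 4 paint(3,2,K):
YYGGGG
BBGGGG
RRRRRR
YRKYRR
RRRYRR
RRRRRR
After op 5 paint(3,4,W):
YYGGGG
BBGGGG
RRRRRR
YRKYWR
RRRYRR
RRRRRR
After op 6 fill(4,0,W) [19 cells changed]:
YYGGGG
BBGGGG
WWWWWW
YWKYWW
WWWYWW
WWWWWW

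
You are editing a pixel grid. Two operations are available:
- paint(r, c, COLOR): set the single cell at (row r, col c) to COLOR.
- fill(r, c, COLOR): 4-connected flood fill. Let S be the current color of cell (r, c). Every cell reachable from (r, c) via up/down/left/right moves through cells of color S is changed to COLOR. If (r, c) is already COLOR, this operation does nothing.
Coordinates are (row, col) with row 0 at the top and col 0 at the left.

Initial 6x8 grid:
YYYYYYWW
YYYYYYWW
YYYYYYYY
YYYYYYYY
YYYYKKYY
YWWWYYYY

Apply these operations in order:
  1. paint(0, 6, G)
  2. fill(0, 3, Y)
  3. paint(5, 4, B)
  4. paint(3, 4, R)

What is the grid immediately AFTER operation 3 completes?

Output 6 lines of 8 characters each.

After op 1 paint(0,6,G):
YYYYYYGW
YYYYYYWW
YYYYYYYY
YYYYYYYY
YYYYKKYY
YWWWYYYY
After op 2 fill(0,3,Y) [0 cells changed]:
YYYYYYGW
YYYYYYWW
YYYYYYYY
YYYYYYYY
YYYYKKYY
YWWWYYYY
After op 3 paint(5,4,B):
YYYYYYGW
YYYYYYWW
YYYYYYYY
YYYYYYYY
YYYYKKYY
YWWWBYYY

Answer: YYYYYYGW
YYYYYYWW
YYYYYYYY
YYYYYYYY
YYYYKKYY
YWWWBYYY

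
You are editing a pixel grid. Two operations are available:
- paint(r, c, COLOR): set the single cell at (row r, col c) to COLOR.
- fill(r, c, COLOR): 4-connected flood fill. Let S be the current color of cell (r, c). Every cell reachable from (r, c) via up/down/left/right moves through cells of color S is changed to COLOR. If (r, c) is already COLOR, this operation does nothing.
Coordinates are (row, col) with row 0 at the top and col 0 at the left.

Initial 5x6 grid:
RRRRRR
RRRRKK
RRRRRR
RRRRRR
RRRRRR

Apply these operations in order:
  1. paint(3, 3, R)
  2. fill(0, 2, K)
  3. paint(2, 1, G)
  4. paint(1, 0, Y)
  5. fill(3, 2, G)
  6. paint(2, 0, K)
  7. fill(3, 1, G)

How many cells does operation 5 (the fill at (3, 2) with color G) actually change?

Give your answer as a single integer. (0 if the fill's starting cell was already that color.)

Answer: 28

Derivation:
After op 1 paint(3,3,R):
RRRRRR
RRRRKK
RRRRRR
RRRRRR
RRRRRR
After op 2 fill(0,2,K) [28 cells changed]:
KKKKKK
KKKKKK
KKKKKK
KKKKKK
KKKKKK
After op 3 paint(2,1,G):
KKKKKK
KKKKKK
KGKKKK
KKKKKK
KKKKKK
After op 4 paint(1,0,Y):
KKKKKK
YKKKKK
KGKKKK
KKKKKK
KKKKKK
After op 5 fill(3,2,G) [28 cells changed]:
GGGGGG
YGGGGG
GGGGGG
GGGGGG
GGGGGG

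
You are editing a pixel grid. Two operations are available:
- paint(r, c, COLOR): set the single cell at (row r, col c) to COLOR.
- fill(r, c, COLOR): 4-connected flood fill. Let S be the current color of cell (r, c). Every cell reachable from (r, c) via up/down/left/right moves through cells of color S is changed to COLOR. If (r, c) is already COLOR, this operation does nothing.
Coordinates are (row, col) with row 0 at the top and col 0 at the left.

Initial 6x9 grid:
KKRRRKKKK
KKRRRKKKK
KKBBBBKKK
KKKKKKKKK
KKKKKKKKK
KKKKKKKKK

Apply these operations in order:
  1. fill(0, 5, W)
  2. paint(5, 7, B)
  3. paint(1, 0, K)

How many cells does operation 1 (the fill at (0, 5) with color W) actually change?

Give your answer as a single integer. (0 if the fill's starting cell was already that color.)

After op 1 fill(0,5,W) [44 cells changed]:
WWRRRWWWW
WWRRRWWWW
WWBBBBWWW
WWWWWWWWW
WWWWWWWWW
WWWWWWWWW

Answer: 44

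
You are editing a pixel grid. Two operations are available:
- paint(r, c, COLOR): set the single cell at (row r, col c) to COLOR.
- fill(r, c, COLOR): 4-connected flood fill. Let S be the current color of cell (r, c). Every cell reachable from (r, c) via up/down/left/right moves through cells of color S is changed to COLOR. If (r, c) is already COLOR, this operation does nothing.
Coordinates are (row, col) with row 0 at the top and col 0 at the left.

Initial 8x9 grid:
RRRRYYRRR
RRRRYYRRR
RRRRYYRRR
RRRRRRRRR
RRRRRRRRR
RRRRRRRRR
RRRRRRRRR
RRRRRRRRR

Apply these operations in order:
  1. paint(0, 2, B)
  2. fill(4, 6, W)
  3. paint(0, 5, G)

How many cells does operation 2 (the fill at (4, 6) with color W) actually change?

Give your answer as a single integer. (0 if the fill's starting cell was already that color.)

After op 1 paint(0,2,B):
RRBRYYRRR
RRRRYYRRR
RRRRYYRRR
RRRRRRRRR
RRRRRRRRR
RRRRRRRRR
RRRRRRRRR
RRRRRRRRR
After op 2 fill(4,6,W) [65 cells changed]:
WWBWYYWWW
WWWWYYWWW
WWWWYYWWW
WWWWWWWWW
WWWWWWWWW
WWWWWWWWW
WWWWWWWWW
WWWWWWWWW

Answer: 65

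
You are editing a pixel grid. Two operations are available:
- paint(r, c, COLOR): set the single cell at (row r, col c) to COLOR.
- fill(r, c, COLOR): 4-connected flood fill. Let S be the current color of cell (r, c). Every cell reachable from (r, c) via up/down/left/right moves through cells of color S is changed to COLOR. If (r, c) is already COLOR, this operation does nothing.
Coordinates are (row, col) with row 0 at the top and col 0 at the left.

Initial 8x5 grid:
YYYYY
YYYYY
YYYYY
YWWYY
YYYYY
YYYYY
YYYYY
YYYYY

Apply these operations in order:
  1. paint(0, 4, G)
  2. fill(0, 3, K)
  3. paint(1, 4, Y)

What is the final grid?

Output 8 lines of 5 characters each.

Answer: KKKKG
KKKKY
KKKKK
KWWKK
KKKKK
KKKKK
KKKKK
KKKKK

Derivation:
After op 1 paint(0,4,G):
YYYYG
YYYYY
YYYYY
YWWYY
YYYYY
YYYYY
YYYYY
YYYYY
After op 2 fill(0,3,K) [37 cells changed]:
KKKKG
KKKKK
KKKKK
KWWKK
KKKKK
KKKKK
KKKKK
KKKKK
After op 3 paint(1,4,Y):
KKKKG
KKKKY
KKKKK
KWWKK
KKKKK
KKKKK
KKKKK
KKKKK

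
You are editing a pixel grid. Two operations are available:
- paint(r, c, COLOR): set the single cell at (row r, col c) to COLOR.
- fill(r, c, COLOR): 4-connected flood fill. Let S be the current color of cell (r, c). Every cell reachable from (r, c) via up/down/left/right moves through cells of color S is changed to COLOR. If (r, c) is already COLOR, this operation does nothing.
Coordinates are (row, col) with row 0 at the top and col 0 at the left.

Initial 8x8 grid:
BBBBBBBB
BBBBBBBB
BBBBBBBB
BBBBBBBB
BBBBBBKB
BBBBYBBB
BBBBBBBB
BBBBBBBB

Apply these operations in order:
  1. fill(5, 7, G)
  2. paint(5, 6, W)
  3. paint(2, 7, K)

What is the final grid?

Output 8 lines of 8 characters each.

After op 1 fill(5,7,G) [62 cells changed]:
GGGGGGGG
GGGGGGGG
GGGGGGGG
GGGGGGGG
GGGGGGKG
GGGGYGGG
GGGGGGGG
GGGGGGGG
After op 2 paint(5,6,W):
GGGGGGGG
GGGGGGGG
GGGGGGGG
GGGGGGGG
GGGGGGKG
GGGGYGWG
GGGGGGGG
GGGGGGGG
After op 3 paint(2,7,K):
GGGGGGGG
GGGGGGGG
GGGGGGGK
GGGGGGGG
GGGGGGKG
GGGGYGWG
GGGGGGGG
GGGGGGGG

Answer: GGGGGGGG
GGGGGGGG
GGGGGGGK
GGGGGGGG
GGGGGGKG
GGGGYGWG
GGGGGGGG
GGGGGGGG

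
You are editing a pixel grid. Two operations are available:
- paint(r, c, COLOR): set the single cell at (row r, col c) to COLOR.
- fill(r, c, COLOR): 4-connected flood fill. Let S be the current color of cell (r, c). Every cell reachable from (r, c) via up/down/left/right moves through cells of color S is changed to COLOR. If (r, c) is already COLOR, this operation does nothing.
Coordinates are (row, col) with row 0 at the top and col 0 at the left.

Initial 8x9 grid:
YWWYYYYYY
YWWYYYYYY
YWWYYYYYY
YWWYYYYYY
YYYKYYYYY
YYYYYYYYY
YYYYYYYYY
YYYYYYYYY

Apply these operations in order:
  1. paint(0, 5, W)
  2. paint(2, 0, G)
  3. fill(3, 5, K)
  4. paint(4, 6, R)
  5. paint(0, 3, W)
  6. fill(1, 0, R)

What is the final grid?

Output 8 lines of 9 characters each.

After op 1 paint(0,5,W):
YWWYYWYYY
YWWYYYYYY
YWWYYYYYY
YWWYYYYYY
YYYKYYYYY
YYYYYYYYY
YYYYYYYYY
YYYYYYYYY
After op 2 paint(2,0,G):
YWWYYWYYY
YWWYYYYYY
GWWYYYYYY
YWWYYYYYY
YYYKYYYYY
YYYYYYYYY
YYYYYYYYY
YYYYYYYYY
After op 3 fill(3,5,K) [59 cells changed]:
YWWKKWKKK
YWWKKKKKK
GWWKKKKKK
KWWKKKKKK
KKKKKKKKK
KKKKKKKKK
KKKKKKKKK
KKKKKKKKK
After op 4 paint(4,6,R):
YWWKKWKKK
YWWKKKKKK
GWWKKKKKK
KWWKKKKKK
KKKKKKRKK
KKKKKKKKK
KKKKKKKKK
KKKKKKKKK
After op 5 paint(0,3,W):
YWWWKWKKK
YWWKKKKKK
GWWKKKKKK
KWWKKKKKK
KKKKKKRKK
KKKKKKKKK
KKKKKKKKK
KKKKKKKKK
After op 6 fill(1,0,R) [2 cells changed]:
RWWWKWKKK
RWWKKKKKK
GWWKKKKKK
KWWKKKKKK
KKKKKKRKK
KKKKKKKKK
KKKKKKKKK
KKKKKKKKK

Answer: RWWWKWKKK
RWWKKKKKK
GWWKKKKKK
KWWKKKKKK
KKKKKKRKK
KKKKKKKKK
KKKKKKKKK
KKKKKKKKK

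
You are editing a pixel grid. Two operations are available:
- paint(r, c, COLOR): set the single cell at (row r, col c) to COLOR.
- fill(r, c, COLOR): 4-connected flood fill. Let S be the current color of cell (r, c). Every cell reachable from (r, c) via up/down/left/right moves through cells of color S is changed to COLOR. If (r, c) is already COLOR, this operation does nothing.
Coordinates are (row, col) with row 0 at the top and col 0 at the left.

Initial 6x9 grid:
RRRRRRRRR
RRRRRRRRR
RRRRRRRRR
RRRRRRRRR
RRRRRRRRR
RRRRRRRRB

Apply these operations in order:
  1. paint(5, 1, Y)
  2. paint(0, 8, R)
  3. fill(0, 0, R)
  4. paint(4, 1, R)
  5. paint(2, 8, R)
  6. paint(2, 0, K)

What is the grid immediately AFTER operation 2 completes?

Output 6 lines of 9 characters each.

Answer: RRRRRRRRR
RRRRRRRRR
RRRRRRRRR
RRRRRRRRR
RRRRRRRRR
RYRRRRRRB

Derivation:
After op 1 paint(5,1,Y):
RRRRRRRRR
RRRRRRRRR
RRRRRRRRR
RRRRRRRRR
RRRRRRRRR
RYRRRRRRB
After op 2 paint(0,8,R):
RRRRRRRRR
RRRRRRRRR
RRRRRRRRR
RRRRRRRRR
RRRRRRRRR
RYRRRRRRB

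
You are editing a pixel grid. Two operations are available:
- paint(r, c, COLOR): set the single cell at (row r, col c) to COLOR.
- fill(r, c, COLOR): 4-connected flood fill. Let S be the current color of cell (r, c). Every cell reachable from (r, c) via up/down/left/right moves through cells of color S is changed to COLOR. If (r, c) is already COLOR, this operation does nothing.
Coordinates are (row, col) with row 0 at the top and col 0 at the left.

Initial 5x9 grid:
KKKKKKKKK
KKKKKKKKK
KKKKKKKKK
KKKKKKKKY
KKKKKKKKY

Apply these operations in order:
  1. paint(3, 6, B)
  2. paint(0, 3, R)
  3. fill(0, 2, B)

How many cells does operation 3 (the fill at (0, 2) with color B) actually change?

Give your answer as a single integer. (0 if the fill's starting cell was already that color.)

After op 1 paint(3,6,B):
KKKKKKKKK
KKKKKKKKK
KKKKKKKKK
KKKKKKBKY
KKKKKKKKY
After op 2 paint(0,3,R):
KKKRKKKKK
KKKKKKKKK
KKKKKKKKK
KKKKKKBKY
KKKKKKKKY
After op 3 fill(0,2,B) [41 cells changed]:
BBBRBBBBB
BBBBBBBBB
BBBBBBBBB
BBBBBBBBY
BBBBBBBBY

Answer: 41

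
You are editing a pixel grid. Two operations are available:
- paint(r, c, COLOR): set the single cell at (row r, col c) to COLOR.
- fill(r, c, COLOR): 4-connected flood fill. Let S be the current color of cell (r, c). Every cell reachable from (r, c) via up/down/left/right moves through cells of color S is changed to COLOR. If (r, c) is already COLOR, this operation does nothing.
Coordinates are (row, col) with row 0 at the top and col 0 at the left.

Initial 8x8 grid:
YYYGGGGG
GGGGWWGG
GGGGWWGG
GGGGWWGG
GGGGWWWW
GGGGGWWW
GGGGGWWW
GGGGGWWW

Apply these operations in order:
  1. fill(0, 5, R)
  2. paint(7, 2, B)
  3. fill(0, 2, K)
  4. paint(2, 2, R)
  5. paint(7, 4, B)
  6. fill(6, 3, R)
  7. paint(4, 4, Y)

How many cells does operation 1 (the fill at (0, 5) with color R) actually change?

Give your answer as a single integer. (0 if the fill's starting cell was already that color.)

After op 1 fill(0,5,R) [42 cells changed]:
YYYRRRRR
RRRRWWRR
RRRRWWRR
RRRRWWRR
RRRRWWWW
RRRRRWWW
RRRRRWWW
RRRRRWWW

Answer: 42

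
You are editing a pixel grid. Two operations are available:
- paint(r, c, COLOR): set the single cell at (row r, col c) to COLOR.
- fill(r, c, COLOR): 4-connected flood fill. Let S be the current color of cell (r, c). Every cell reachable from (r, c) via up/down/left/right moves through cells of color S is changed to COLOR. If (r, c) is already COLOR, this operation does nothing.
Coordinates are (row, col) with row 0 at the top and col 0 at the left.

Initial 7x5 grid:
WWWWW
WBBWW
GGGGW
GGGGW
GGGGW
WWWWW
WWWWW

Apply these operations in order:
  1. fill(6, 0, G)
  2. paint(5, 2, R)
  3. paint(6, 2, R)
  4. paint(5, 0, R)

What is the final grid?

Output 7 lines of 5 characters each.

After op 1 fill(6,0,G) [21 cells changed]:
GGGGG
GBBGG
GGGGG
GGGGG
GGGGG
GGGGG
GGGGG
After op 2 paint(5,2,R):
GGGGG
GBBGG
GGGGG
GGGGG
GGGGG
GGRGG
GGGGG
After op 3 paint(6,2,R):
GGGGG
GBBGG
GGGGG
GGGGG
GGGGG
GGRGG
GGRGG
After op 4 paint(5,0,R):
GGGGG
GBBGG
GGGGG
GGGGG
GGGGG
RGRGG
GGRGG

Answer: GGGGG
GBBGG
GGGGG
GGGGG
GGGGG
RGRGG
GGRGG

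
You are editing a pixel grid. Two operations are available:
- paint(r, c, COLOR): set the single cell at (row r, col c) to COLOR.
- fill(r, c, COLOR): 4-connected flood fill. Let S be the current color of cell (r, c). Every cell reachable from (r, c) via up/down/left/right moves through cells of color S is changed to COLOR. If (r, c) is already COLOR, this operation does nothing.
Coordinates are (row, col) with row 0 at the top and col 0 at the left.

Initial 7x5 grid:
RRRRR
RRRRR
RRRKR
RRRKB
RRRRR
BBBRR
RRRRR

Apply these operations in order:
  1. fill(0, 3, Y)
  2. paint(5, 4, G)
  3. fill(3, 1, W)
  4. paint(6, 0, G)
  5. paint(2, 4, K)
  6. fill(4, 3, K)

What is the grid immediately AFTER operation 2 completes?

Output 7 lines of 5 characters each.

After op 1 fill(0,3,Y) [29 cells changed]:
YYYYY
YYYYY
YYYKY
YYYKB
YYYYY
BBBYY
YYYYY
After op 2 paint(5,4,G):
YYYYY
YYYYY
YYYKY
YYYKB
YYYYY
BBBYG
YYYYY

Answer: YYYYY
YYYYY
YYYKY
YYYKB
YYYYY
BBBYG
YYYYY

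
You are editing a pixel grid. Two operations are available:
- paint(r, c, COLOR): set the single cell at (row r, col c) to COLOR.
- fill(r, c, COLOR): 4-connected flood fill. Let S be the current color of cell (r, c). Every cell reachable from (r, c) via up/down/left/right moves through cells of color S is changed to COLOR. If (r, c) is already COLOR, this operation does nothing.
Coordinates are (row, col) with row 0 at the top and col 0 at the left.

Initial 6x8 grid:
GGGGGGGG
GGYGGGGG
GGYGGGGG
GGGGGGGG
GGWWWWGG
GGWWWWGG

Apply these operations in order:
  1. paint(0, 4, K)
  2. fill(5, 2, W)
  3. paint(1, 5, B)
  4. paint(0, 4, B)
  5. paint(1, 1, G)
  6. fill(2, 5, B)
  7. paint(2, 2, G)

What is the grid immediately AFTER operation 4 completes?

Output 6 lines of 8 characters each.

Answer: GGGGBGGG
GGYGGBGG
GGYGGGGG
GGGGGGGG
GGWWWWGG
GGWWWWGG

Derivation:
After op 1 paint(0,4,K):
GGGGKGGG
GGYGGGGG
GGYGGGGG
GGGGGGGG
GGWWWWGG
GGWWWWGG
After op 2 fill(5,2,W) [0 cells changed]:
GGGGKGGG
GGYGGGGG
GGYGGGGG
GGGGGGGG
GGWWWWGG
GGWWWWGG
After op 3 paint(1,5,B):
GGGGKGGG
GGYGGBGG
GGYGGGGG
GGGGGGGG
GGWWWWGG
GGWWWWGG
After op 4 paint(0,4,B):
GGGGBGGG
GGYGGBGG
GGYGGGGG
GGGGGGGG
GGWWWWGG
GGWWWWGG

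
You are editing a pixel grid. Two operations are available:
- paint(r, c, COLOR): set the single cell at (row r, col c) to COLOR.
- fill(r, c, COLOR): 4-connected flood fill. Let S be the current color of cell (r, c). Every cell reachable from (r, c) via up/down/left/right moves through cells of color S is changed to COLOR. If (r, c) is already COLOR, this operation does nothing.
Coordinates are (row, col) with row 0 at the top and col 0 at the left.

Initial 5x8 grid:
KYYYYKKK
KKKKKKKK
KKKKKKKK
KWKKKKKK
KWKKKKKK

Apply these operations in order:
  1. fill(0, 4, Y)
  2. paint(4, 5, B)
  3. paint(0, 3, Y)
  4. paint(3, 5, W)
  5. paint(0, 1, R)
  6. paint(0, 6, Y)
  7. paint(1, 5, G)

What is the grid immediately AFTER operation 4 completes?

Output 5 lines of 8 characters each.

Answer: KYYYYKKK
KKKKKKKK
KKKKKKKK
KWKKKWKK
KWKKKBKK

Derivation:
After op 1 fill(0,4,Y) [0 cells changed]:
KYYYYKKK
KKKKKKKK
KKKKKKKK
KWKKKKKK
KWKKKKKK
After op 2 paint(4,5,B):
KYYYYKKK
KKKKKKKK
KKKKKKKK
KWKKKKKK
KWKKKBKK
After op 3 paint(0,3,Y):
KYYYYKKK
KKKKKKKK
KKKKKKKK
KWKKKKKK
KWKKKBKK
After op 4 paint(3,5,W):
KYYYYKKK
KKKKKKKK
KKKKKKKK
KWKKKWKK
KWKKKBKK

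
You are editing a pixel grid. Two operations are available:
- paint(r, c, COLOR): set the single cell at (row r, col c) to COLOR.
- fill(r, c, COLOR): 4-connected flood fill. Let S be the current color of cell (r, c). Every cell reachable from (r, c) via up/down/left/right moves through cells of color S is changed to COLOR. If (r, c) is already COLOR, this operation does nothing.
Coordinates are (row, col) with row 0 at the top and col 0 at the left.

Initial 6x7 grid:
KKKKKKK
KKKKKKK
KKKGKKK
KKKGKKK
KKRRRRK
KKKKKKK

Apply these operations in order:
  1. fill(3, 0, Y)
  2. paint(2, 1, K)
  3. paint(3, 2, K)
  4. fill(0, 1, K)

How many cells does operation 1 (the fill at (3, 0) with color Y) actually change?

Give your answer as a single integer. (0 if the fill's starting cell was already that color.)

Answer: 36

Derivation:
After op 1 fill(3,0,Y) [36 cells changed]:
YYYYYYY
YYYYYYY
YYYGYYY
YYYGYYY
YYRRRRY
YYYYYYY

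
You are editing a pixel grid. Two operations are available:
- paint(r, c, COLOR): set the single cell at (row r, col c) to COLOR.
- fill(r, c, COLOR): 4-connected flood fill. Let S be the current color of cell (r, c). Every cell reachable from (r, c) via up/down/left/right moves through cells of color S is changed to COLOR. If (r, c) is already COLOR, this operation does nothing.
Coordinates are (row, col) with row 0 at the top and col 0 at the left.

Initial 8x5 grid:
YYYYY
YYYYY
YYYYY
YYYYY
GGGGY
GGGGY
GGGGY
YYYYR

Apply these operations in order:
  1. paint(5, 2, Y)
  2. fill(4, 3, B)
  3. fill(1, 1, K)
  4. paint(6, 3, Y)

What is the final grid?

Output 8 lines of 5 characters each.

After op 1 paint(5,2,Y):
YYYYY
YYYYY
YYYYY
YYYYY
GGGGY
GGYGY
GGGGY
YYYYR
After op 2 fill(4,3,B) [11 cells changed]:
YYYYY
YYYYY
YYYYY
YYYYY
BBBBY
BBYBY
BBBBY
YYYYR
After op 3 fill(1,1,K) [23 cells changed]:
KKKKK
KKKKK
KKKKK
KKKKK
BBBBK
BBYBK
BBBBK
YYYYR
After op 4 paint(6,3,Y):
KKKKK
KKKKK
KKKKK
KKKKK
BBBBK
BBYBK
BBBYK
YYYYR

Answer: KKKKK
KKKKK
KKKKK
KKKKK
BBBBK
BBYBK
BBBYK
YYYYR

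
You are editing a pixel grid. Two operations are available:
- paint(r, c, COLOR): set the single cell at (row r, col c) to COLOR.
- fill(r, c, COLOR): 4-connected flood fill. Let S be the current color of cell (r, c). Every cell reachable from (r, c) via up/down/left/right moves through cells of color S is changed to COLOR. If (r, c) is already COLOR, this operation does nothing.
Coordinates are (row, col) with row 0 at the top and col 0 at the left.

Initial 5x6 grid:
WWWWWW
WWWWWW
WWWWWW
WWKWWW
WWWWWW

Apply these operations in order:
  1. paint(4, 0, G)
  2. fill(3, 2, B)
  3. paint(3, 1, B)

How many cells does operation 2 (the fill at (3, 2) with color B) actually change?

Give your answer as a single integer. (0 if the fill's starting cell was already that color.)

Answer: 1

Derivation:
After op 1 paint(4,0,G):
WWWWWW
WWWWWW
WWWWWW
WWKWWW
GWWWWW
After op 2 fill(3,2,B) [1 cells changed]:
WWWWWW
WWWWWW
WWWWWW
WWBWWW
GWWWWW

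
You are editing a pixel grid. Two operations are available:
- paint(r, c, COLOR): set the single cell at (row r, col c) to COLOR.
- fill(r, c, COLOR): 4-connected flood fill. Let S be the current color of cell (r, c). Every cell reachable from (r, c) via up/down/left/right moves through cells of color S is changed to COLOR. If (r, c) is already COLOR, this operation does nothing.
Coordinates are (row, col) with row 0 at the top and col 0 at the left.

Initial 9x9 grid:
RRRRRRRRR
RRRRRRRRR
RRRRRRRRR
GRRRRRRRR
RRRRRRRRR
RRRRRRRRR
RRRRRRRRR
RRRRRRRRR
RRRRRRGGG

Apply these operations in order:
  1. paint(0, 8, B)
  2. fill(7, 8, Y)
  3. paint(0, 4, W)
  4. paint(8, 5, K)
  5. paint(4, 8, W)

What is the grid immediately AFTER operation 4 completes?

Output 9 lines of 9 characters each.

After op 1 paint(0,8,B):
RRRRRRRRB
RRRRRRRRR
RRRRRRRRR
GRRRRRRRR
RRRRRRRRR
RRRRRRRRR
RRRRRRRRR
RRRRRRRRR
RRRRRRGGG
After op 2 fill(7,8,Y) [76 cells changed]:
YYYYYYYYB
YYYYYYYYY
YYYYYYYYY
GYYYYYYYY
YYYYYYYYY
YYYYYYYYY
YYYYYYYYY
YYYYYYYYY
YYYYYYGGG
After op 3 paint(0,4,W):
YYYYWYYYB
YYYYYYYYY
YYYYYYYYY
GYYYYYYYY
YYYYYYYYY
YYYYYYYYY
YYYYYYYYY
YYYYYYYYY
YYYYYYGGG
After op 4 paint(8,5,K):
YYYYWYYYB
YYYYYYYYY
YYYYYYYYY
GYYYYYYYY
YYYYYYYYY
YYYYYYYYY
YYYYYYYYY
YYYYYYYYY
YYYYYKGGG

Answer: YYYYWYYYB
YYYYYYYYY
YYYYYYYYY
GYYYYYYYY
YYYYYYYYY
YYYYYYYYY
YYYYYYYYY
YYYYYYYYY
YYYYYKGGG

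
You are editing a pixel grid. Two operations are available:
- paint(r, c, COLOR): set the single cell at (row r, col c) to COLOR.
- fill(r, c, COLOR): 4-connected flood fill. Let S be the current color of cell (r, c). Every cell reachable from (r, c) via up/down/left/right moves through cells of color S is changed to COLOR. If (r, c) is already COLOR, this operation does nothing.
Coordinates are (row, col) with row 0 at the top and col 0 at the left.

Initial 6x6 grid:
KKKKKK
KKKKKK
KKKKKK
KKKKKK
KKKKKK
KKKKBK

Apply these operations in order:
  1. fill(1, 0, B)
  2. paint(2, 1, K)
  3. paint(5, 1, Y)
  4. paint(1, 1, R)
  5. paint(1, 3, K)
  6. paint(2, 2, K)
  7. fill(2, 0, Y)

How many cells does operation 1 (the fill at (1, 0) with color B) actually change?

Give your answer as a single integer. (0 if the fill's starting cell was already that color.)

After op 1 fill(1,0,B) [35 cells changed]:
BBBBBB
BBBBBB
BBBBBB
BBBBBB
BBBBBB
BBBBBB

Answer: 35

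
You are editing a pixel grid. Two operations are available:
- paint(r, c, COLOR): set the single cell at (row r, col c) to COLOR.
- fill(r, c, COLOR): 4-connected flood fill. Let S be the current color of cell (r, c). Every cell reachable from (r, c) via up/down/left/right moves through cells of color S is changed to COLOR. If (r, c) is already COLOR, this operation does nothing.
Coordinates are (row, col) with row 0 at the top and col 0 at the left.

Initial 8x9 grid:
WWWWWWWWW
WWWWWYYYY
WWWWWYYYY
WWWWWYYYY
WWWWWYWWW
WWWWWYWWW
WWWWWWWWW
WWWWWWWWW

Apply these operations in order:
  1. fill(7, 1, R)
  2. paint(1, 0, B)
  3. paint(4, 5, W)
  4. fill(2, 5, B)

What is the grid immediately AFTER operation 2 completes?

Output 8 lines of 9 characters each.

Answer: RRRRRRRRR
BRRRRYYYY
RRRRRYYYY
RRRRRYYYY
RRRRRYRRR
RRRRRYRRR
RRRRRRRRR
RRRRRRRRR

Derivation:
After op 1 fill(7,1,R) [58 cells changed]:
RRRRRRRRR
RRRRRYYYY
RRRRRYYYY
RRRRRYYYY
RRRRRYRRR
RRRRRYRRR
RRRRRRRRR
RRRRRRRRR
After op 2 paint(1,0,B):
RRRRRRRRR
BRRRRYYYY
RRRRRYYYY
RRRRRYYYY
RRRRRYRRR
RRRRRYRRR
RRRRRRRRR
RRRRRRRRR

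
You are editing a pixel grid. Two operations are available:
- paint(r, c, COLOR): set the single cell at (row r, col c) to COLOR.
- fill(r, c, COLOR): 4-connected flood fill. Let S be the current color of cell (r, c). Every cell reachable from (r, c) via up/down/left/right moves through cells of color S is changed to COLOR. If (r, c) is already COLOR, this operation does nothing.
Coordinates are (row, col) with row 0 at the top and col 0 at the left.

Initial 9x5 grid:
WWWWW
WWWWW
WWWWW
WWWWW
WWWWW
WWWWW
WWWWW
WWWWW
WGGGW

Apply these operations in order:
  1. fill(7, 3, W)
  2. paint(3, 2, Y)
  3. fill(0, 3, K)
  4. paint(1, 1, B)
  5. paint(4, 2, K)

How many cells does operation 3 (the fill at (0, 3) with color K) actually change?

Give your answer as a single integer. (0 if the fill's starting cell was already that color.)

After op 1 fill(7,3,W) [0 cells changed]:
WWWWW
WWWWW
WWWWW
WWWWW
WWWWW
WWWWW
WWWWW
WWWWW
WGGGW
After op 2 paint(3,2,Y):
WWWWW
WWWWW
WWWWW
WWYWW
WWWWW
WWWWW
WWWWW
WWWWW
WGGGW
After op 3 fill(0,3,K) [41 cells changed]:
KKKKK
KKKKK
KKKKK
KKYKK
KKKKK
KKKKK
KKKKK
KKKKK
KGGGK

Answer: 41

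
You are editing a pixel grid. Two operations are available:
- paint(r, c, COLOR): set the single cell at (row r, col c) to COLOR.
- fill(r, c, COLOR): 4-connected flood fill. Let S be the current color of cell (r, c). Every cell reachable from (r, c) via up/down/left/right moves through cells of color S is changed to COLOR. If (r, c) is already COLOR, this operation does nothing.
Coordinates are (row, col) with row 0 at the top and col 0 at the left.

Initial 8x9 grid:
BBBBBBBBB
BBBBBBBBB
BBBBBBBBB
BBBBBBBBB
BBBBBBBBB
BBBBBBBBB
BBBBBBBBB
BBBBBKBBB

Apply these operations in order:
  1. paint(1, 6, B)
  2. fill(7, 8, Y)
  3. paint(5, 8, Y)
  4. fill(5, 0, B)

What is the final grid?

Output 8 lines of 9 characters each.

Answer: BBBBBBBBB
BBBBBBBBB
BBBBBBBBB
BBBBBBBBB
BBBBBBBBB
BBBBBBBBB
BBBBBBBBB
BBBBBKBBB

Derivation:
After op 1 paint(1,6,B):
BBBBBBBBB
BBBBBBBBB
BBBBBBBBB
BBBBBBBBB
BBBBBBBBB
BBBBBBBBB
BBBBBBBBB
BBBBBKBBB
After op 2 fill(7,8,Y) [71 cells changed]:
YYYYYYYYY
YYYYYYYYY
YYYYYYYYY
YYYYYYYYY
YYYYYYYYY
YYYYYYYYY
YYYYYYYYY
YYYYYKYYY
After op 3 paint(5,8,Y):
YYYYYYYYY
YYYYYYYYY
YYYYYYYYY
YYYYYYYYY
YYYYYYYYY
YYYYYYYYY
YYYYYYYYY
YYYYYKYYY
After op 4 fill(5,0,B) [71 cells changed]:
BBBBBBBBB
BBBBBBBBB
BBBBBBBBB
BBBBBBBBB
BBBBBBBBB
BBBBBBBBB
BBBBBBBBB
BBBBBKBBB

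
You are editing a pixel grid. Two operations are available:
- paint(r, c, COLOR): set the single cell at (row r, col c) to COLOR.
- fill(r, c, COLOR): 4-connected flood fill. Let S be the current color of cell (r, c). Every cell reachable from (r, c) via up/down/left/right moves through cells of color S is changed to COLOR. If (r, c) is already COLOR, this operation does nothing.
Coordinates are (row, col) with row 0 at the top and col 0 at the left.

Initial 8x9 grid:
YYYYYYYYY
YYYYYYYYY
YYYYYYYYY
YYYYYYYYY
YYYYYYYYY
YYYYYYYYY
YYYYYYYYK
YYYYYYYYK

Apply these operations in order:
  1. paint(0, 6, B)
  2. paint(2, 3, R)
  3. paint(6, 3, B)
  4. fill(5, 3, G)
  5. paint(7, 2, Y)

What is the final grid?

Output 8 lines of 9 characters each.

After op 1 paint(0,6,B):
YYYYYYBYY
YYYYYYYYY
YYYYYYYYY
YYYYYYYYY
YYYYYYYYY
YYYYYYYYY
YYYYYYYYK
YYYYYYYYK
After op 2 paint(2,3,R):
YYYYYYBYY
YYYYYYYYY
YYYRYYYYY
YYYYYYYYY
YYYYYYYYY
YYYYYYYYY
YYYYYYYYK
YYYYYYYYK
After op 3 paint(6,3,B):
YYYYYYBYY
YYYYYYYYY
YYYRYYYYY
YYYYYYYYY
YYYYYYYYY
YYYYYYYYY
YYYBYYYYK
YYYYYYYYK
After op 4 fill(5,3,G) [67 cells changed]:
GGGGGGBGG
GGGGGGGGG
GGGRGGGGG
GGGGGGGGG
GGGGGGGGG
GGGGGGGGG
GGGBGGGGK
GGGGGGGGK
After op 5 paint(7,2,Y):
GGGGGGBGG
GGGGGGGGG
GGGRGGGGG
GGGGGGGGG
GGGGGGGGG
GGGGGGGGG
GGGBGGGGK
GGYGGGGGK

Answer: GGGGGGBGG
GGGGGGGGG
GGGRGGGGG
GGGGGGGGG
GGGGGGGGG
GGGGGGGGG
GGGBGGGGK
GGYGGGGGK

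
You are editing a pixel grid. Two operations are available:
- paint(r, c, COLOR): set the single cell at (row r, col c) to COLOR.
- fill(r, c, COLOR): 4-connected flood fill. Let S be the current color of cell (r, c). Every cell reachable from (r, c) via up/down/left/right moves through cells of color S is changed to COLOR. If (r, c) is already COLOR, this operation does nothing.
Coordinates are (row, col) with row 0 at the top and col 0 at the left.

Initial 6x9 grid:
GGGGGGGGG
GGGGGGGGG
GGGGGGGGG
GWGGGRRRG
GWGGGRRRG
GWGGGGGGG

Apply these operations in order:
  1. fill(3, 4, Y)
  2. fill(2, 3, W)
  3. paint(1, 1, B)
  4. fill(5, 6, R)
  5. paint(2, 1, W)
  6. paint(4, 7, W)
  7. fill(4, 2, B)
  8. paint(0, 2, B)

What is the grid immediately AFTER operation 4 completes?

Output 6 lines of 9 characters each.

After op 1 fill(3,4,Y) [45 cells changed]:
YYYYYYYYY
YYYYYYYYY
YYYYYYYYY
YWYYYRRRY
YWYYYRRRY
YWYYYYYYY
After op 2 fill(2,3,W) [45 cells changed]:
WWWWWWWWW
WWWWWWWWW
WWWWWWWWW
WWWWWRRRW
WWWWWRRRW
WWWWWWWWW
After op 3 paint(1,1,B):
WWWWWWWWW
WBWWWWWWW
WWWWWWWWW
WWWWWRRRW
WWWWWRRRW
WWWWWWWWW
After op 4 fill(5,6,R) [47 cells changed]:
RRRRRRRRR
RBRRRRRRR
RRRRRRRRR
RRRRRRRRR
RRRRRRRRR
RRRRRRRRR

Answer: RRRRRRRRR
RBRRRRRRR
RRRRRRRRR
RRRRRRRRR
RRRRRRRRR
RRRRRRRRR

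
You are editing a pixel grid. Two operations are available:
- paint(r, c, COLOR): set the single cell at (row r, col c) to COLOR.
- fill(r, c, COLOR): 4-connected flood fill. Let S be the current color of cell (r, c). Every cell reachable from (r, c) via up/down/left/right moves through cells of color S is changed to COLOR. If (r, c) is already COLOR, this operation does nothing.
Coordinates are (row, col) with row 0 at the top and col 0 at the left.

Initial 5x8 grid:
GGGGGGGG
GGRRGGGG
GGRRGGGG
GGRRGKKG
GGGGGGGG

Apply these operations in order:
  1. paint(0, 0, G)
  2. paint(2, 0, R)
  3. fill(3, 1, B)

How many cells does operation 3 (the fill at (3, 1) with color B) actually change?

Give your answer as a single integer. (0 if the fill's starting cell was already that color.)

After op 1 paint(0,0,G):
GGGGGGGG
GGRRGGGG
GGRRGGGG
GGRRGKKG
GGGGGGGG
After op 2 paint(2,0,R):
GGGGGGGG
GGRRGGGG
RGRRGGGG
GGRRGKKG
GGGGGGGG
After op 3 fill(3,1,B) [31 cells changed]:
BBBBBBBB
BBRRBBBB
RBRRBBBB
BBRRBKKB
BBBBBBBB

Answer: 31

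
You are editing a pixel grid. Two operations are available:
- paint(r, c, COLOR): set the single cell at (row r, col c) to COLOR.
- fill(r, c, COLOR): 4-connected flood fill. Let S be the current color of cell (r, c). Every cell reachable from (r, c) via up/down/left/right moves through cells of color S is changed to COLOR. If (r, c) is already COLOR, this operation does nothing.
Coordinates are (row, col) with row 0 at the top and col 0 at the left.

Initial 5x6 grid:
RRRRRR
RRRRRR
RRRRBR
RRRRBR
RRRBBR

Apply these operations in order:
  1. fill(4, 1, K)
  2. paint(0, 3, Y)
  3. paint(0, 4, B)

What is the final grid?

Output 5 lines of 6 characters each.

Answer: KKKYBK
KKKKKK
KKKKBK
KKKKBK
KKKBBK

Derivation:
After op 1 fill(4,1,K) [26 cells changed]:
KKKKKK
KKKKKK
KKKKBK
KKKKBK
KKKBBK
After op 2 paint(0,3,Y):
KKKYKK
KKKKKK
KKKKBK
KKKKBK
KKKBBK
After op 3 paint(0,4,B):
KKKYBK
KKKKKK
KKKKBK
KKKKBK
KKKBBK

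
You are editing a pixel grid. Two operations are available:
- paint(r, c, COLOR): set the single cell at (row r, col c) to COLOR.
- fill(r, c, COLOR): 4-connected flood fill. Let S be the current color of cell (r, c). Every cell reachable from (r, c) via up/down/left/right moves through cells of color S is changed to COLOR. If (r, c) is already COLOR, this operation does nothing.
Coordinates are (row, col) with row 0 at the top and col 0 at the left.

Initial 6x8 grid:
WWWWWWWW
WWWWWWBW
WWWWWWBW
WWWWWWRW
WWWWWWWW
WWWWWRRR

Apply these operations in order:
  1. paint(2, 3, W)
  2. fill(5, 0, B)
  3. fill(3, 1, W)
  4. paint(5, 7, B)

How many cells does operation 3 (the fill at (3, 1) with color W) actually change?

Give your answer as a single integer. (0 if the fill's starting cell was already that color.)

After op 1 paint(2,3,W):
WWWWWWWW
WWWWWWBW
WWWWWWBW
WWWWWWRW
WWWWWWWW
WWWWWRRR
After op 2 fill(5,0,B) [42 cells changed]:
BBBBBBBB
BBBBBBBB
BBBBBBBB
BBBBBBRB
BBBBBBBB
BBBBBRRR
After op 3 fill(3,1,W) [44 cells changed]:
WWWWWWWW
WWWWWWWW
WWWWWWWW
WWWWWWRW
WWWWWWWW
WWWWWRRR

Answer: 44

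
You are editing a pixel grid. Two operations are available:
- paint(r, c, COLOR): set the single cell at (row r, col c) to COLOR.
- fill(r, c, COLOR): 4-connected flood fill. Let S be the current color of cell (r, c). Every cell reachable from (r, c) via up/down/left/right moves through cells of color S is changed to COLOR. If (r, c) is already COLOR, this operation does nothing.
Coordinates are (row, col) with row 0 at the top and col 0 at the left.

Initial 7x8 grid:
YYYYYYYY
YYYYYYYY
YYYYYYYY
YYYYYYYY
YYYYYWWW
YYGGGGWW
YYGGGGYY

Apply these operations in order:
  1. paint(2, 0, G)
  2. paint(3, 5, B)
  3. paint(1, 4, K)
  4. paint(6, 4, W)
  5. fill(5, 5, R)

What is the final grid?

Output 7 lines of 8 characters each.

Answer: YYYYYYYY
YYYYKYYY
GYYYYYYY
YYYYYBYY
YYYYYWWW
YYRRRRWW
YYRRWRYY

Derivation:
After op 1 paint(2,0,G):
YYYYYYYY
YYYYYYYY
GYYYYYYY
YYYYYYYY
YYYYYWWW
YYGGGGWW
YYGGGGYY
After op 2 paint(3,5,B):
YYYYYYYY
YYYYYYYY
GYYYYYYY
YYYYYBYY
YYYYYWWW
YYGGGGWW
YYGGGGYY
After op 3 paint(1,4,K):
YYYYYYYY
YYYYKYYY
GYYYYYYY
YYYYYBYY
YYYYYWWW
YYGGGGWW
YYGGGGYY
After op 4 paint(6,4,W):
YYYYYYYY
YYYYKYYY
GYYYYYYY
YYYYYBYY
YYYYYWWW
YYGGGGWW
YYGGWGYY
After op 5 fill(5,5,R) [7 cells changed]:
YYYYYYYY
YYYYKYYY
GYYYYYYY
YYYYYBYY
YYYYYWWW
YYRRRRWW
YYRRWRYY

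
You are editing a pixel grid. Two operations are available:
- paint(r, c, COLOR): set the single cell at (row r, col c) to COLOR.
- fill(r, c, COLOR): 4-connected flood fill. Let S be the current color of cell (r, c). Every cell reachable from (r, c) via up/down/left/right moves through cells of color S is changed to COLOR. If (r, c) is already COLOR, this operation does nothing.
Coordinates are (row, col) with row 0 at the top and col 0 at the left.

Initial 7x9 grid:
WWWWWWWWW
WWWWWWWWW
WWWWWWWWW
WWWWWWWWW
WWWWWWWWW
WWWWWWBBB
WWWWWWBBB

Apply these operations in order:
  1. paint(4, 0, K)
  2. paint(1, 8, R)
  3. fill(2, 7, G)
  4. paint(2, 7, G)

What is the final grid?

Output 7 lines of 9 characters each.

Answer: GGGGGGGGG
GGGGGGGGR
GGGGGGGGG
GGGGGGGGG
KGGGGGGGG
GGGGGGBBB
GGGGGGBBB

Derivation:
After op 1 paint(4,0,K):
WWWWWWWWW
WWWWWWWWW
WWWWWWWWW
WWWWWWWWW
KWWWWWWWW
WWWWWWBBB
WWWWWWBBB
After op 2 paint(1,8,R):
WWWWWWWWW
WWWWWWWWR
WWWWWWWWW
WWWWWWWWW
KWWWWWWWW
WWWWWWBBB
WWWWWWBBB
After op 3 fill(2,7,G) [55 cells changed]:
GGGGGGGGG
GGGGGGGGR
GGGGGGGGG
GGGGGGGGG
KGGGGGGGG
GGGGGGBBB
GGGGGGBBB
After op 4 paint(2,7,G):
GGGGGGGGG
GGGGGGGGR
GGGGGGGGG
GGGGGGGGG
KGGGGGGGG
GGGGGGBBB
GGGGGGBBB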